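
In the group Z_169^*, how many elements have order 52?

24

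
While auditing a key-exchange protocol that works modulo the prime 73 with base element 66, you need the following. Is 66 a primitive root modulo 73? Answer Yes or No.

No

φ(73) = 73 − 1 = 72 = 2^3 · 3^2.
An element g generates (Z/73Z)^× iff g^(72/q) ≢ 1 (mod 73) for each prime q ∈ {2, 3}.
66^36 ≡ 72 (mod 73)  [q = 2: ≢ 1 ✓]
66^24 ≡ 1 (mod 73)  [q = 3: ≡ 1 ✗]
66^24 ≡ 1 shows ord(66) | 24, strictly less than φ(73); not a primitive root.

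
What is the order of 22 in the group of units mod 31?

30

By Lagrange's theorem, ord_31(22) divides φ(31) = 31 − 1 = 30 = 2 · 3 · 5.
Divisors of 30: 1, 2, 3, 5, 6, 10, 15, 30.
Evaluate successive powers at the divisors of 30:
22^1 ≡ 22 (mod 31)
22^2 ≡ 19 (mod 31)
22^3 ≡ 15 (mod 31)
22^5 ≡ 6 (mod 31)
22^6 ≡ 8 (mod 31)
22^10 ≡ 5 (mod 31)
22^15 ≡ 30 (mod 31)
22^30 ≡ 1 (mod 31) ✓
Therefore the multiplicative order of 22 modulo 31 is 30.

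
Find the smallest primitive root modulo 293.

2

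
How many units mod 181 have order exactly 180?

φ(181) = 181 − 1 = 180 = 2^2 · 3^2 · 5.
Since (Z/181Z)^× is cyclic of order 180, the number of elements of order d is φ(d) when d | 180 and 0 otherwise.
180 = 2^2 · 3^2 · 5 divides 180, and φ(180) = 48.

48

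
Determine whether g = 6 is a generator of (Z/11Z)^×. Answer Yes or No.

Yes

φ(11) = 11 − 1 = 10 = 2 · 5.
Test 6^(10/q) mod 11 for each prime factor q of 10:
6^5 ≡ 10 (mod 11)  [q = 2: ≢ 1 ✓]
6^2 ≡ 3 (mod 11)  [q = 5: ≢ 1 ✓]
None equal 1, so ord_11(6) = 10: 6 is a primitive root.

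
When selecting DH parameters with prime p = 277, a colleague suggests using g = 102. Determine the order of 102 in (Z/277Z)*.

Since 102 ∈ (Z/277Z)^×, its order divides φ(277) = 277 − 1 = 276 = 2^2 · 3 · 23.
Divisors of 276: 1, 2, 3, 4, 6, 12, 23, 46, 69, 92, 138, 276.
Test each divisor d:
102^1 ≡ 102 (mod 277)
102^2 ≡ 155 (mod 277)
102^3 ≡ 21 (mod 277)
102^4 ≡ 203 (mod 277)
102^6 ≡ 164 (mod 277)
102^12 ≡ 27 (mod 277)
102^23 ≡ 276 (mod 277)
102^46 ≡ 1 (mod 277) ✓
Therefore the multiplicative order of 102 modulo 277 is 46.

46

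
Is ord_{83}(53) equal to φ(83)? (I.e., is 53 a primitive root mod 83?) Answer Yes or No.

Yes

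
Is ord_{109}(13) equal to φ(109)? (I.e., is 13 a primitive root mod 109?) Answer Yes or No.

Yes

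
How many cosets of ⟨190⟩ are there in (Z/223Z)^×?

3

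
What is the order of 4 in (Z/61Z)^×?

30

Since 4 ∈ (Z/61Z)^×, its order divides φ(61) = 61 − 1 = 60 = 2^2 · 3 · 5.
Divisors of 60: 1, 2, 3, 4, 5, 6, 10, 12, 15, 20, 30, 60.
Evaluate successive powers at the divisors of 60:
4^1 ≡ 4 (mod 61)
4^2 ≡ 16 (mod 61)
4^3 ≡ 3 (mod 61)
4^4 ≡ 12 (mod 61)
4^5 ≡ 48 (mod 61)
4^6 ≡ 9 (mod 61)
4^10 ≡ 47 (mod 61)
4^12 ≡ 20 (mod 61)
4^15 ≡ 60 (mod 61)
4^20 ≡ 13 (mod 61)
4^30 ≡ 1 (mod 61) ✓
Hence ord(4) = 30.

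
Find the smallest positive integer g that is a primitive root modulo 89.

3

φ(89) = 89 − 1 = 88 = 2^3 · 11.
Test candidates g = 2, 3, … against the prime factors q ∈ {2, 11} of φ(89): g is a generator iff g^(88/q) ≢ 1 for every such q.
g = 2: 2^44 ≡ 1 — hits 1, so not a primitive root.
g = 3: 3^44 ≡ 88; 3^8 ≡ 64 — none is 1, so 3 is a primitive root.
So 3 is the smallest generator of (Z/89Z)^×.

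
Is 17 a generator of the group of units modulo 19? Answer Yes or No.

No

φ(19) = 19 − 1 = 18 = 2 · 3^2.
17 is a primitive root mod 19 iff 17^(φ(19)/q) ≢ 1 for every prime q | φ(19), i.e. q ∈ {2, 3}.
17^9 ≡ 1 (mod 19)  [q = 2: ≡ 1 ✗]
17^6 ≡ 7 (mod 19)  [q = 3: ≢ 1 ✓]
Since 17^9 ≡ 1, the order of 17 divides 9 < 18, so 17 is not a primitive root.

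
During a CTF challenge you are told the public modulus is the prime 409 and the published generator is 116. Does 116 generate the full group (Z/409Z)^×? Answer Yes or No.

φ(409) = 409 − 1 = 408 = 2^3 · 3 · 17.
It suffices to check that the order of 116 is not a proper divisor of 408: compute 116^(408/q) for q ∈ {2, 3, 17}.
116^204 ≡ 408 (mod 409)  [q = 2: ≢ 1 ✓]
116^136 ≡ 355 (mod 409)  [q = 3: ≢ 1 ✓]
116^24 ≡ 180 (mod 409)  [q = 17: ≢ 1 ✓]
None equal 1, so ord_409(116) = 408: 116 is a primitive root.

Yes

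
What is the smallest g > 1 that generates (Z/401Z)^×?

3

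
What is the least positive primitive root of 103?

5

φ(103) = 103 − 1 = 102 = 2 · 3 · 17.
g is a primitive root iff g^(102/q) ≢ 1 (mod 103) for each prime q ∈ {2, 3, 17}.
g = 2: 2^51 ≡ 1 — hits 1, so not a primitive root.
g = 3: 3^51 ≡ 102; 3^34 ≡ 1 — hits 1, so not a primitive root.
g = 4: 4^51 ≡ 1 — hits 1, so not a primitive root.
g = 5: 5^51 ≡ 102; 5^34 ≡ 56; 5^6 ≡ 72 — none is 1, so 5 is a primitive root.
So 5 is the smallest generator of (Z/103Z)^×.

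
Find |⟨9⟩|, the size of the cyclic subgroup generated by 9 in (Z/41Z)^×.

4

ord(9) | φ(41) = 41 − 1 = 40 = 2^3 · 5.
Divisors of 40: 1, 2, 4, 5, 8, 10, 20, 40.
Compute 9^d (mod 41) for the divisors d until we hit 1:
9^1 ≡ 9 (mod 41)
9^2 ≡ 40 (mod 41)
9^4 ≡ 1 (mod 41) ✓
The smallest such exponent is 4, so the order of 9 is 4.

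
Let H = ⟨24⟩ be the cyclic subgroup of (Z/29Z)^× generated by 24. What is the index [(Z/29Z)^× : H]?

Since 24 ∈ (Z/29Z)^×, its order divides φ(29) = 29 − 1 = 28 = 2^2 · 7.
Divisors of 28: 1, 2, 4, 7, 14, 28.
Test each divisor d:
24^1 ≡ 24
24^2 ≡ 25
24^4 ≡ 16
24^7 ≡ 1
So ord_29(24) = 7, hence |⟨24⟩| = 7.
[(Z/29Z)^× : ⟨24⟩] = 28/7 = 4.

4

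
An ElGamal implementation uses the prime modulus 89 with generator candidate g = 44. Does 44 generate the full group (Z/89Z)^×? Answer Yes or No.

No

φ(89) = 89 − 1 = 88 = 2^3 · 11.
44 is a primitive root mod 89 iff 44^(φ(89)/q) ≢ 1 for every prime q | φ(89), i.e. q ∈ {2, 11}.
44^44 ≡ 1 (mod 89)  [q = 2: ≡ 1 ✗]
44^8 ≡ 8 (mod 89)  [q = 11: ≢ 1 ✓]
Since 44^44 ≡ 1, the order of 44 divides 44 < 88, so 44 is not a primitive root.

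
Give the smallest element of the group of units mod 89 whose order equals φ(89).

φ(89) = 89 − 1 = 88 = 2^3 · 11.
Test candidates g = 2, 3, … against the prime factors q ∈ {2, 11} of φ(89): g is a generator iff g^(88/q) ≢ 1 for every such q.
g = 2: 2^44 ≡ 1 — hits 1, so not a primitive root.
g = 3: 3^44 ≡ 88; 3^8 ≡ 64 — none is 1, so 3 is a primitive root.
The smallest primitive root modulo 89 is 3.

3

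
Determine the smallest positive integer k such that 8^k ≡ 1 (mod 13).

4

By Lagrange's theorem, ord_13(8) divides φ(13) = 13 − 1 = 12 = 2^2 · 3.
Divisors of 12: 1, 2, 3, 4, 6, 12.
Check 8^d mod 13 for each divisor in increasing order:
8^1 ≡ 8
8^2 ≡ 12
8^3 ≡ 5
8^4 ≡ 1
Hence ord(8) = 4.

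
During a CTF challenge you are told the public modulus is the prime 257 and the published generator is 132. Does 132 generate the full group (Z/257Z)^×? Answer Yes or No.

Yes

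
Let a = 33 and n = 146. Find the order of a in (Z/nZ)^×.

ord(33) | φ(146) = φ(2)·φ(73) = 1·72 = 72 = 2^3 · 3^2.
Divisors of 72: 1, 2, 3, 4, 6, 8, 9, 12, 18, 24, 36, 72.
Check 33^d mod 146 for each divisor in increasing order:
33^1 ≡ 33
33^2 ≡ 67
33^3 ≡ 21
33^4 ≡ 109
33^6 ≡ 3
33^8 ≡ 55
33^9 ≡ 63
33^12 ≡ 9
33^18 ≡ 27
33^24 ≡ 81
33^36 ≡ 145
33^72 ≡ 1
Hence ord(33) = 72.

72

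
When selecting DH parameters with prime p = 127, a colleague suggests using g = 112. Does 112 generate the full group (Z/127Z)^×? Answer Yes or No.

φ(127) = 127 − 1 = 126 = 2 · 3^2 · 7.
Test 112^(126/q) mod 127 for each prime factor q of 126:
112^63 ≡ 126 (mod 127)  [q = 2: ≢ 1 ✓]
112^42 ≡ 107 (mod 127)  [q = 3: ≢ 1 ✓]
112^18 ≡ 2 (mod 127)  [q = 7: ≢ 1 ✓]
All checks pass, so 112 has order 126 and is a primitive root modulo 127.

Yes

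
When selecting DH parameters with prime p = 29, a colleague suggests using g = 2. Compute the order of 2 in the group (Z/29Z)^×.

28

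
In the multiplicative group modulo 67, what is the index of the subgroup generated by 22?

6

Since 22 ∈ (Z/67Z)^×, its order divides φ(67) = 67 − 1 = 66 = 2 · 3 · 11.
Divisors of 66: 1, 2, 3, 6, 11, 22, 33, 66.
Test each divisor d:
22^1 ≡ 22 (mod 67)
22^2 ≡ 15 (mod 67)
22^3 ≡ 62 (mod 67)
22^6 ≡ 25 (mod 67)
22^11 ≡ 1 (mod 67) ✓
The order of 22 is 11, so the subgroup it generates has 11 elements.
[(Z/67Z)^× : ⟨22⟩] = 66/11 = 6.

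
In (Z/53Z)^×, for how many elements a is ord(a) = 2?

1

φ(53) = 53 − 1 = 52 = 2^2 · 13.
Since (Z/53Z)^× is cyclic of order 52, the number of elements of order d is φ(d) when d | 52 and 0 otherwise.
2 | 52, and φ(2) = 2 − 1 = 1.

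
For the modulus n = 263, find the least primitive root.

φ(263) = 263 − 1 = 262 = 2 · 131.
Test candidates g = 2, 3, … against the prime factors q ∈ {2, 131} of φ(263): g is a generator iff g^(262/q) ≢ 1 for every such q.
g = 2: 2^131 ≡ 1 — hits 1, so not a primitive root.
g = 3: 3^131 ≡ 1 — hits 1, so not a primitive root.
g = 4: 4^131 ≡ 1 — hits 1, so not a primitive root.
g = 5: 5^131 ≡ 262; 5^2 ≡ 25 — none is 1, so 5 is a primitive root.
The smallest primitive root modulo 263 is 5.

5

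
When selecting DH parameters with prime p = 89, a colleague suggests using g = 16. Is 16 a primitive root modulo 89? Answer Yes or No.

No

φ(89) = 89 − 1 = 88 = 2^3 · 11.
Test 16^(88/q) mod 89 for each prime factor q of 88:
16^44 ≡ 1 (mod 89)  [q = 2: ≡ 1 ✗]
16^8 ≡ 45 (mod 89)  [q = 11: ≢ 1 ✓]
The check at q = 2 fails, so 16 generates a proper subgroup.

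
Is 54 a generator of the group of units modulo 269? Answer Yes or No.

No

φ(269) = 269 − 1 = 268 = 2^2 · 67.
It suffices to check that the order of 54 is not a proper divisor of 268: compute 54^(268/q) for q ∈ {2, 67}.
54^134 ≡ 1 (mod 269)  [q = 2: ≡ 1 ✗]
54^4 ≡ 235 (mod 269)  [q = 67: ≢ 1 ✓]
54^134 ≡ 1 shows ord(54) | 134, strictly less than φ(269); not a primitive root.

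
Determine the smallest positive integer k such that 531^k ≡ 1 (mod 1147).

Since 531 ∈ (Z/1147Z)^×, its order divides φ(1147) = φ(31·37) = (31−1)·(37−1) = 30·36 = 1080 = 2^3 · 3^3 · 5.
Divisors of 1080: 1, 2, 3, 4, 5, 6, 8, 9, 10, 12, 15, 18, 20, 24, 27, 30, 36, 40, 45, 54, 60, 72, 90, 108, 120, 135, 180, 216, 270, 360, 540, 1080.
Test each divisor d:
531^1 ≡ 531 (mod 1147)
531^2 ≡ 946 (mod 1147)
531^3 ≡ 1087 (mod 1147)
531^4 ≡ 256 (mod 1147)
531^5 ≡ 590 (mod 1147)
531^6 ≡ 159 (mod 1147)
531^8 ≡ 157 (mod 1147)
531^9 ≡ 783 (mod 1147)
531^10 ≡ 559 (mod 1147)
531^12 ≡ 47 (mod 1147)
531^15 ≡ 621 (mod 1147)
531^18 ≡ 591 (mod 1147)
531^20 ≡ 497 (mod 1147)
531^24 ≡ 1062 (mod 1147)
531^27 ≡ 512 (mod 1147)
531^30 ≡ 249 (mod 1147)
531^36 ≡ 593 (mod 1147)
531^40 ≡ 404 (mod 1147)
531^45 ≡ 931 (mod 1147)
531^54 ≡ 628 (mod 1147)
531^60 ≡ 63 (mod 1147)
531^72 ≡ 667 (mod 1147)
531^90 ≡ 776 (mod 1147)
531^108 ≡ 963 (mod 1147)
531^120 ≡ 528 (mod 1147)
531^135 ≡ 993 (mod 1147)
531^180 ≡ 1 (mod 1147) ✓
The smallest such exponent is 180, so the order of 531 is 180.

180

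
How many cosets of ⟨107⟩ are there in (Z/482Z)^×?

4

Since 107 ∈ (Z/482Z)^×, its order divides φ(482) = φ(2)·φ(241) = 1·240 = 240 = 2^4 · 3 · 5.
Divisors of 240: 1, 2, 3, 4, 5, 6, 8, 10, 12, 15, 16, 20, 24, 30, 40, 48, 60, 80, 120, 240.
Test each divisor d:
107^1 ≡ 107 (mod 482)
107^2 ≡ 363 (mod 482)
107^3 ≡ 281 (mod 482)
107^4 ≡ 183 (mod 482)
107^5 ≡ 301 (mod 482)
107^6 ≡ 395 (mod 482)
107^8 ≡ 231 (mod 482)
107^10 ≡ 467 (mod 482)
107^12 ≡ 339 (mod 482)
107^15 ≡ 305 (mod 482)
107^16 ≡ 341 (mod 482)
107^20 ≡ 225 (mod 482)
107^24 ≡ 205 (mod 482)
107^30 ≡ 481 (mod 482)
107^40 ≡ 15 (mod 482)
107^48 ≡ 91 (mod 482)
107^60 ≡ 1 (mod 482) ✓
So ord_482(107) = 60, hence |⟨107⟩| = 60.
[(Z/482Z)^× : ⟨107⟩] = 240/60 = 4.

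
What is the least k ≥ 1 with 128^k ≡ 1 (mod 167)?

The order of 128 must divide φ(167) = 167 − 1 = 166 = 2 · 83.
Divisors of 166: 1, 2, 83, 166.
Check 128^d mod 167 for each divisor in increasing order:
128^1 ≡ 128 (mod 167)
128^2 ≡ 18 (mod 167)
128^83 ≡ 1 (mod 167) ✓
So ord_167(128) = 83.

83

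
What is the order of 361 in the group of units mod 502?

125

Since 361 ∈ (Z/502Z)^×, its order divides φ(502) = φ(2)·φ(251) = 1·250 = 250 = 2 · 5^3.
Divisors of 250: 1, 2, 5, 10, 25, 50, 125, 250.
Check 361^d mod 502 for each divisor in increasing order:
361^1 ≡ 361
361^2 ≡ 303
361^5 ≡ 5
361^10 ≡ 25
361^25 ≡ 113
361^50 ≡ 219
361^125 ≡ 1
Therefore the multiplicative order of 361 modulo 502 is 125.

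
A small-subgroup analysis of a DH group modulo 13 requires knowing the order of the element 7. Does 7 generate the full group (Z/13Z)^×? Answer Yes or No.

φ(13) = 13 − 1 = 12 = 2^2 · 3.
7 is a primitive root mod 13 iff 7^(φ(13)/q) ≢ 1 for every prime q | φ(13), i.e. q ∈ {2, 3}.
7^6 ≡ 12 (mod 13)  [q = 2: ≢ 1 ✓]
7^4 ≡ 9 (mod 13)  [q = 3: ≢ 1 ✓]
None equal 1, so ord_13(7) = 12: 7 is a primitive root.

Yes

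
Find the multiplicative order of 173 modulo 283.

ord(173) | φ(283) = 283 − 1 = 282 = 2 · 3 · 47.
Divisors of 282: 1, 2, 3, 6, 47, 94, 141, 282.
Test each divisor d:
173^1 ≡ 173
173^2 ≡ 214
173^3 ≡ 232
173^6 ≡ 54
173^47 ≡ 239
173^94 ≡ 238
173^141 ≡ 282
173^282 ≡ 1
Therefore the multiplicative order of 173 modulo 283 is 282.

282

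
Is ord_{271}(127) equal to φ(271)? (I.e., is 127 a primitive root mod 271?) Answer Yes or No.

No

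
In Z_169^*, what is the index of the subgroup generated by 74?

Since 74 ∈ (Z/169Z)^×, its order divides φ(169) = φ(13^2) = 13·(13−1) = 156 = 2^2 · 3 · 13.
Divisors of 156: 1, 2, 3, 4, 6, 12, 13, 26, 39, 52, 78, 156.
Check 74^d mod 169 for each divisor in increasing order:
74^1 ≡ 74 (mod 169)
74^2 ≡ 68 (mod 169)
74^3 ≡ 131 (mod 169)
74^4 ≡ 61 (mod 169)
74^6 ≡ 92 (mod 169)
74^12 ≡ 14 (mod 169)
74^13 ≡ 22 (mod 169)
74^26 ≡ 146 (mod 169)
74^39 ≡ 1 (mod 169) ✓
The order of 74 is 39, so the subgroup it generates has 39 elements.
Index = |(Z/169Z)^×| / |⟨74⟩| = 156 / 39 = 4.

4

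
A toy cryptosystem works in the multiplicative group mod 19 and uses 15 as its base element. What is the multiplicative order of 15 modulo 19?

18

ord(15) | φ(19) = 19 − 1 = 18 = 2 · 3^2.
Divisors of 18: 1, 2, 3, 6, 9, 18.
Compute 15^d (mod 19) for the divisors d until we hit 1:
15^1 ≡ 15 (mod 19)
15^2 ≡ 16 (mod 19)
15^3 ≡ 12 (mod 19)
15^6 ≡ 11 (mod 19)
15^9 ≡ 18 (mod 19)
15^18 ≡ 1 (mod 19) ✓
So ord_19(15) = 18.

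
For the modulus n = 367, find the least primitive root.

φ(367) = 367 − 1 = 366 = 2 · 3 · 61.
g is a primitive root iff g^(366/q) ≢ 1 (mod 367) for each prime q ∈ {2, 3, 61}.
g = 2: 2^183 ≡ 1 — hits 1, so not a primitive root.
g = 3: 3^183 ≡ 366; 3^122 ≡ 1 — hits 1, so not a primitive root.
g = 4: 4^183 ≡ 1 — hits 1, so not a primitive root.
g = 5: 5^183 ≡ 366; 5^122 ≡ 1 — hits 1, so not a primitive root.
g = 6: 6^183 ≡ 366; 6^122 ≡ 283; 6^6 ≡ 47 — none is 1, so 6 is a primitive root.
Hence the least primitive root of 367 is 6.

6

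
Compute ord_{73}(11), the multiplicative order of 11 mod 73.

72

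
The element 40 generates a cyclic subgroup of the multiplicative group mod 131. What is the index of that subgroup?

The order of 40 must divide φ(131) = 131 − 1 = 130 = 2 · 5 · 13.
Divisors of 130: 1, 2, 5, 10, 13, 26, 65, 130.
Compute 40^d (mod 131) for the divisors d until we hit 1:
40^1 ≡ 40 (mod 131)
40^2 ≡ 28 (mod 131)
40^5 ≡ 51 (mod 131)
40^10 ≡ 112 (mod 131)
40^13 ≡ 73 (mod 131)
40^26 ≡ 89 (mod 131)
40^65 ≡ 130 (mod 131)
40^130 ≡ 1 (mod 131) ✓
Thus |⟨40⟩| = ord(40) = 130.
[(Z/131Z)^× : ⟨40⟩] = 130/130 = 1.

1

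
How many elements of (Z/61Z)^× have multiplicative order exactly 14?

0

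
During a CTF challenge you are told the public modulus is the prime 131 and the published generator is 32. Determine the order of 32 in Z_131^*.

The order of 32 must divide φ(131) = 131 − 1 = 130 = 2 · 5 · 13.
Divisors of 130: 1, 2, 5, 10, 13, 26, 65, 130.
Compute 32^d (mod 131) for the divisors d until we hit 1:
32^1 ≡ 32 (mod 131)
32^2 ≡ 107 (mod 131)
32^5 ≡ 92 (mod 131)
32^10 ≡ 80 (mod 131)
32^13 ≡ 130 (mod 131)
32^26 ≡ 1 (mod 131) ✓
Therefore the multiplicative order of 32 modulo 131 is 26.

26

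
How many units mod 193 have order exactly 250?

φ(193) = 193 − 1 = 192 = 2^6 · 3.
(Z/193Z)^× is cyclic (|G| = 192); a cyclic group of order m has exactly φ(d) elements of each order d | m, and none otherwise.
250 does not divide 192, so no element of (Z/193Z)^× has order 250.

0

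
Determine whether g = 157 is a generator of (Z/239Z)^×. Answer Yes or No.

No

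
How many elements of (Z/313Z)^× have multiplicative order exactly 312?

96

φ(313) = 313 − 1 = 312 = 2^3 · 3 · 13.
In a cyclic group of order 312, there are φ(d) elements of order d for each divisor d of 312, and zero for non-divisors.
312 = 2^3 · 3 · 13 divides 312, and φ(312) = 96.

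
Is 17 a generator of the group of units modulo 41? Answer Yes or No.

Yes

φ(41) = 41 − 1 = 40 = 2^3 · 5.
Test 17^(40/q) mod 41 for each prime factor q of 40:
17^20 ≡ 40 (mod 41)  [q = 2: ≢ 1 ✓]
17^8 ≡ 16 (mod 41)  [q = 5: ≢ 1 ✓]
Every test exponent gives a nontrivial residue, hence 17 generates the full group.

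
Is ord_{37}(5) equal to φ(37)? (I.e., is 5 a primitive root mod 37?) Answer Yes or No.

φ(37) = 37 − 1 = 36 = 2^2 · 3^2.
An element g generates (Z/37Z)^× iff g^(36/q) ≢ 1 (mod 37) for each prime q ∈ {2, 3}.
5^18 ≡ 36 (mod 37)  [q = 2: ≢ 1 ✓]
5^12 ≡ 10 (mod 37)  [q = 3: ≢ 1 ✓]
All checks pass, so 5 has order 36 and is a primitive root modulo 37.

Yes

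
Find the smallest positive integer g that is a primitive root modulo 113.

3

φ(113) = 113 − 1 = 112 = 2^4 · 7.
Test candidates g = 2, 3, … against the prime factors q ∈ {2, 7} of φ(113): g is a generator iff g^(112/q) ≢ 1 for every such q.
g = 2: 2^56 ≡ 1 — hits 1, so not a primitive root.
g = 3: 3^56 ≡ 112; 3^16 ≡ 49 — none is 1, so 3 is a primitive root.
The smallest primitive root modulo 113 is 3.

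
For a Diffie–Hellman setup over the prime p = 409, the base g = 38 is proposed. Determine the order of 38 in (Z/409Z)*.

24

The order of 38 must divide φ(409) = 409 − 1 = 408 = 2^3 · 3 · 17.
Divisors of 408: 1, 2, 3, 4, 6, 8, 12, 17, 24, 34, 51, 68, 102, 136, 204, 408.
Check 38^d mod 409 for each divisor in increasing order:
38^1 ≡ 38 (mod 409)
38^2 ≡ 217 (mod 409)
38^3 ≡ 66 (mod 409)
38^4 ≡ 54 (mod 409)
38^6 ≡ 266 (mod 409)
38^8 ≡ 53 (mod 409)
38^12 ≡ 408 (mod 409)
38^17 ≡ 402 (mod 409)
38^24 ≡ 1 (mod 409) ✓
So ord_409(38) = 24.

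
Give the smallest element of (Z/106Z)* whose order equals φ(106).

3

φ(106) = φ(2)·φ(53) = 1·52 = 52 = 2^2 · 13.
Test candidates g = 2, 3, … against the prime factors q ∈ {2, 13} of φ(106): g is a generator iff g^(52/q) ≢ 1 for every such q.
g = 2: gcd(2, 106) = 2 > 1, not a unit — skip.
g = 3: 3^26 ≡ 105; 3^4 ≡ 81 — none is 1, so 3 is a primitive root.
Hence the least primitive root of 106 is 3.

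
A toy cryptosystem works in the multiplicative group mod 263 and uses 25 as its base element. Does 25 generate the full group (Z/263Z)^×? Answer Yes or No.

No

φ(263) = 263 − 1 = 262 = 2 · 131.
Test 25^(262/q) mod 263 for each prime factor q of 262:
25^131 ≡ 1 (mod 263)  [q = 2: ≡ 1 ✗]
25^2 ≡ 99 (mod 263)  [q = 131: ≢ 1 ✓]
Since 25^131 ≡ 1, the order of 25 divides 131 < 262, so 25 is not a primitive root.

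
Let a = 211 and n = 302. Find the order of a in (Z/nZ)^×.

50

By Lagrange's theorem, ord_302(211) divides φ(302) = φ(2)·φ(151) = 1·150 = 150 = 2 · 3 · 5^2.
Divisors of 150: 1, 2, 3, 5, 6, 10, 15, 25, 30, 50, 75, 150.
Check 211^d mod 302 for each divisor in increasing order:
211^1 ≡ 211 (mod 302)
211^2 ≡ 127 (mod 302)
211^3 ≡ 221 (mod 302)
211^5 ≡ 283 (mod 302)
211^6 ≡ 219 (mod 302)
211^10 ≡ 59 (mod 302)
211^15 ≡ 87 (mod 302)
211^25 ≡ 301 (mod 302)
211^30 ≡ 19 (mod 302)
211^50 ≡ 1 (mod 302) ✓
Therefore the multiplicative order of 211 modulo 302 is 50.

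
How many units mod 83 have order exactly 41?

φ(83) = 83 − 1 = 82 = 2 · 41.
Since (Z/83Z)^× is cyclic of order 82, the number of elements of order d is φ(d) when d | 82 and 0 otherwise.
41 | 82, and φ(41) = 41 − 1 = 40.

40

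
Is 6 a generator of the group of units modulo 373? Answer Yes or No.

φ(373) = 373 − 1 = 372 = 2^2 · 3 · 31.
An element g generates (Z/373Z)^× iff g^(372/q) ≢ 1 (mod 373) for each prime q ∈ {2, 3, 31}.
6^186 ≡ 372 (mod 373)  [q = 2: ≢ 1 ✓]
6^124 ≡ 88 (mod 373)  [q = 3: ≢ 1 ✓]
6^12 ≡ 215 (mod 373)  [q = 31: ≢ 1 ✓]
Every test exponent gives a nontrivial residue, hence 6 generates the full group.

Yes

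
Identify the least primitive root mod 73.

5

φ(73) = 73 − 1 = 72 = 2^3 · 3^2.
Test candidates g = 2, 3, … against the prime factors q ∈ {2, 3} of φ(73): g is a generator iff g^(72/q) ≢ 1 for every such q.
g = 2: 2^36 ≡ 1 — hits 1, so not a primitive root.
g = 3: 3^36 ≡ 1 — hits 1, so not a primitive root.
g = 4: 4^36 ≡ 1 — hits 1, so not a primitive root.
g = 5: 5^36 ≡ 72; 5^24 ≡ 8 — none is 1, so 5 is a primitive root.
The smallest primitive root modulo 73 is 5.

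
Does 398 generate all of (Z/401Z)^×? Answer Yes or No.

Yes

φ(401) = 401 − 1 = 400 = 2^4 · 5^2.
398 is a primitive root mod 401 iff 398^(φ(401)/q) ≢ 1 for every prime q | φ(401), i.e. q ∈ {2, 5}.
398^200 ≡ 400 (mod 401)  [q = 2: ≢ 1 ✓]
398^80 ≡ 72 (mod 401)  [q = 5: ≢ 1 ✓]
None equal 1, so ord_401(398) = 400: 398 is a primitive root.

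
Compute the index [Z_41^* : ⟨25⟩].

The order of 25 must divide φ(41) = 41 − 1 = 40 = 2^3 · 5.
Divisors of 40: 1, 2, 4, 5, 8, 10, 20, 40.
Check 25^d mod 41 for each divisor in increasing order:
25^1 ≡ 25 (mod 41)
25^2 ≡ 10 (mod 41)
25^4 ≡ 18 (mod 41)
25^5 ≡ 40 (mod 41)
25^8 ≡ 37 (mod 41)
25^10 ≡ 1 (mod 41) ✓
So ord_41(25) = 10, hence |⟨25⟩| = 10.
[(Z/41Z)^× : ⟨25⟩] = 40/10 = 4.

4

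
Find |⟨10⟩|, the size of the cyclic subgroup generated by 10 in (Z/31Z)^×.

By Lagrange's theorem, ord_31(10) divides φ(31) = 31 − 1 = 30 = 2 · 3 · 5.
Divisors of 30: 1, 2, 3, 5, 6, 10, 15, 30.
Test each divisor d:
10^1 ≡ 10 (mod 31)
10^2 ≡ 7 (mod 31)
10^3 ≡ 8 (mod 31)
10^5 ≡ 25 (mod 31)
10^6 ≡ 2 (mod 31)
10^10 ≡ 5 (mod 31)
10^15 ≡ 1 (mod 31) ✓
Therefore the multiplicative order of 10 modulo 31 is 15.

15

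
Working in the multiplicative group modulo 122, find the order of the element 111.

The order of 111 must divide φ(122) = φ(2)·φ(61) = 1·60 = 60 = 2^2 · 3 · 5.
Divisors of 60: 1, 2, 3, 4, 5, 6, 10, 12, 15, 20, 30, 60.
Evaluate successive powers at the divisors of 60:
111^1 ≡ 111 (mod 122)
111^2 ≡ 121 (mod 122)
111^3 ≡ 11 (mod 122)
111^4 ≡ 1 (mod 122) ✓
Hence ord(111) = 4.

4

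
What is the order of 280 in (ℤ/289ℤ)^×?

136

The order of 280 must divide φ(289) = φ(17^2) = 17·(17−1) = 272 = 2^4 · 17.
Divisors of 272: 1, 2, 4, 8, 16, 17, 34, 68, 136, 272.
Evaluate successive powers at the divisors of 272:
280^1 ≡ 280 (mod 289)
280^2 ≡ 81 (mod 289)
280^4 ≡ 203 (mod 289)
280^8 ≡ 171 (mod 289)
280^16 ≡ 52 (mod 289)
280^17 ≡ 110 (mod 289)
280^34 ≡ 251 (mod 289)
280^68 ≡ 288 (mod 289)
280^136 ≡ 1 (mod 289) ✓
So ord_289(280) = 136.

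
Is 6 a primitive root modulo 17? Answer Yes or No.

φ(17) = 17 − 1 = 16 = 2^4.
An element g generates (Z/17Z)^× iff g^(16/q) ≢ 1 (mod 17) for each prime q ∈ {2}.
6^8 ≡ 16 (mod 17)  [q = 2: ≢ 1 ✓]
All checks pass, so 6 has order 16 and is a primitive root modulo 17.

Yes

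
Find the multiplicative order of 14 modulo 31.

By Lagrange's theorem, ord_31(14) divides φ(31) = 31 − 1 = 30 = 2 · 3 · 5.
Divisors of 30: 1, 2, 3, 5, 6, 10, 15, 30.
Compute 14^d (mod 31) for the divisors d until we hit 1:
14^1 ≡ 14 (mod 31)
14^2 ≡ 10 (mod 31)
14^3 ≡ 16 (mod 31)
14^5 ≡ 5 (mod 31)
14^6 ≡ 8 (mod 31)
14^10 ≡ 25 (mod 31)
14^15 ≡ 1 (mod 31) ✓
So ord_31(14) = 15.

15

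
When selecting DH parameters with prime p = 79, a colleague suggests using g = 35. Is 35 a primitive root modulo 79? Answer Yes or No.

φ(79) = 79 − 1 = 78 = 2 · 3 · 13.
35 is a primitive root mod 79 iff 35^(φ(79)/q) ≢ 1 for every prime q | φ(79), i.e. q ∈ {2, 3, 13}.
35^39 ≡ 78 (mod 79)  [q = 2: ≢ 1 ✓]
35^26 ≡ 23 (mod 79)  [q = 3: ≢ 1 ✓]
35^6 ≡ 10 (mod 79)  [q = 13: ≢ 1 ✓]
None equal 1, so ord_79(35) = 78: 35 is a primitive root.

Yes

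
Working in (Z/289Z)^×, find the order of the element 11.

The order of 11 must divide φ(289) = φ(17^2) = 17·(17−1) = 272 = 2^4 · 17.
Divisors of 272: 1, 2, 4, 8, 16, 17, 34, 68, 136, 272.
Check 11^d mod 289 for each divisor in increasing order:
11^1 ≡ 11 (mod 289)
11^2 ≡ 121 (mod 289)
11^4 ≡ 191 (mod 289)
11^8 ≡ 67 (mod 289)
11^16 ≡ 154 (mod 289)
11^17 ≡ 249 (mod 289)
11^34 ≡ 155 (mod 289)
11^68 ≡ 38 (mod 289)
11^136 ≡ 288 (mod 289)
11^272 ≡ 1 (mod 289) ✓
Hence ord(11) = 272.

272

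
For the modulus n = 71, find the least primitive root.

7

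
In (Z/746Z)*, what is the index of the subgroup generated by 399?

Since 399 ∈ (Z/746Z)^×, its order divides φ(746) = φ(2)·φ(373) = 1·372 = 372 = 2^2 · 3 · 31.
Divisors of 372: 1, 2, 3, 4, 6, 12, 31, 62, 93, 124, 186, 372.
Evaluate successive powers at the divisors of 372:
399^1 ≡ 399
399^2 ≡ 303
399^3 ≡ 45
399^4 ≡ 51
399^6 ≡ 533
399^12 ≡ 609
399^31 ≡ 69
399^62 ≡ 285
399^93 ≡ 269
399^124 ≡ 657
399^186 ≡ 745
399^372 ≡ 1
The order of 399 is 372, so the subgroup it generates has 372 elements.
[(Z/746Z)^× : ⟨399⟩] = 372/372 = 1.

1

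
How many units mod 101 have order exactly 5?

4

φ(101) = 101 − 1 = 100 = 2^2 · 5^2.
(Z/101Z)^× is cyclic (|G| = 100); a cyclic group of order m has exactly φ(d) elements of each order d | m, and none otherwise.
5 | 100, and φ(5) = 5 − 1 = 4.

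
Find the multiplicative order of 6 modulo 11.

10

The order of 6 must divide φ(11) = 11 − 1 = 10 = 2 · 5.
Divisors of 10: 1, 2, 5, 10.
Check 6^d mod 11 for each divisor in increasing order:
6^1 ≡ 6 (mod 11)
6^2 ≡ 3 (mod 11)
6^5 ≡ 10 (mod 11)
6^10 ≡ 1 (mod 11) ✓
Hence ord(6) = 10.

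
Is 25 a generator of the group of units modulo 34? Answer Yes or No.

No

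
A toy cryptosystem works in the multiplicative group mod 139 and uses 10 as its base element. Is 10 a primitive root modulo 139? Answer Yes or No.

No

φ(139) = 139 − 1 = 138 = 2 · 3 · 23.
Test 10^(138/q) mod 139 for each prime factor q of 138:
10^69 ≡ 138 (mod 139)  [q = 2: ≢ 1 ✓]
10^46 ≡ 1 (mod 139)  [q = 3: ≡ 1 ✗]
10^6 ≡ 34 (mod 139)  [q = 23: ≢ 1 ✓]
The check at q = 3 fails, so 10 generates a proper subgroup.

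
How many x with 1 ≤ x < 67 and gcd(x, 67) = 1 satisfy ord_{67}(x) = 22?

10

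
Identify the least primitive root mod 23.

φ(23) = 23 − 1 = 22 = 2 · 11.
Test candidates g = 2, 3, … against the prime factors q ∈ {2, 11} of φ(23): g is a generator iff g^(22/q) ≢ 1 for every such q.
g = 2: 2^11 ≡ 1 — hits 1, so not a primitive root.
g = 3: 3^11 ≡ 1 — hits 1, so not a primitive root.
g = 4: 4^11 ≡ 1 — hits 1, so not a primitive root.
g = 5: 5^11 ≡ 22; 5^2 ≡ 2 — none is 1, so 5 is a primitive root.
So 5 is the smallest generator of (Z/23Z)^×.

5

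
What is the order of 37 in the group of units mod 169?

156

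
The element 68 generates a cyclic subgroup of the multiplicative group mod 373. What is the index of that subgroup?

ord(68) | φ(373) = 373 − 1 = 372 = 2^2 · 3 · 31.
Divisors of 372: 1, 2, 3, 4, 6, 12, 31, 62, 93, 124, 186, 372.
Evaluate successive powers at the divisors of 372:
68^1 ≡ 68
68^2 ≡ 148
68^3 ≡ 366
68^4 ≡ 270
68^6 ≡ 49
68^12 ≡ 163
68^31 ≡ 88
68^62 ≡ 284
68^93 ≡ 1
Thus |⟨68⟩| = ord(68) = 93.
The index is φ(373) / ord(68) = 372 / 93 = 4.

4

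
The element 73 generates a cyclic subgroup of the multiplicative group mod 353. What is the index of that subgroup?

4

Since 73 ∈ (Z/353Z)^×, its order divides φ(353) = 353 − 1 = 352 = 2^5 · 11.
Divisors of 352: 1, 2, 4, 8, 11, 16, 22, 32, 44, 88, 176, 352.
Check 73^d mod 353 for each divisor in increasing order:
73^1 ≡ 73 (mod 353)
73^2 ≡ 34 (mod 353)
73^4 ≡ 97 (mod 353)
73^8 ≡ 231 (mod 353)
73^11 ≡ 70 (mod 353)
73^16 ≡ 58 (mod 353)
73^22 ≡ 311 (mod 353)
73^32 ≡ 187 (mod 353)
73^44 ≡ 352 (mod 353)
73^88 ≡ 1 (mod 353) ✓
The order of 73 is 88, so the subgroup it generates has 88 elements.
[(Z/353Z)^× : ⟨73⟩] = 352/88 = 4.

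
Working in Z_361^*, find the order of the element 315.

57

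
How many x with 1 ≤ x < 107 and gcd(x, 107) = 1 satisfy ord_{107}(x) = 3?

0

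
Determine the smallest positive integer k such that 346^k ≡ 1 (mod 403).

12

By Lagrange's theorem, ord_403(346) divides φ(403) = φ(13·31) = (13−1)·(31−1) = 12·30 = 360 = 2^3 · 3^2 · 5.
Divisors of 360: 1, 2, 3, 4, 5, 6, 8, 9, 10, 12, 15, 18, 20, 24, 30, 36, 40, 45, 60, 72, 90, 120, 180, 360.
Check 346^d mod 403 for each divisor in increasing order:
346^1 ≡ 346 (mod 403)
346^2 ≡ 25 (mod 403)
346^3 ≡ 187 (mod 403)
346^4 ≡ 222 (mod 403)
346^5 ≡ 242 (mod 403)
346^6 ≡ 311 (mod 403)
346^8 ≡ 118 (mod 403)
346^9 ≡ 125 (mod 403)
346^10 ≡ 129 (mod 403)
346^12 ≡ 1 (mod 403) ✓
Therefore the multiplicative order of 346 modulo 403 is 12.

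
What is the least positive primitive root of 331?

3

φ(331) = 331 − 1 = 330 = 2 · 3 · 5 · 11.
Test candidates g = 2, 3, … against the prime factors q ∈ {2, 3, 5, 11} of φ(331): g is a generator iff g^(330/q) ≢ 1 for every such q.
g = 2: 2^165 ≡ 330; 2^110 ≡ 299; 2^66 ≡ 64; 2^30 ≡ 1 — hits 1, so not a primitive root.
g = 3: 3^165 ≡ 330; 3^110 ≡ 299; 3^66 ≡ 64; 3^30 ≡ 270 — none is 1, so 3 is a primitive root.
The smallest primitive root modulo 331 is 3.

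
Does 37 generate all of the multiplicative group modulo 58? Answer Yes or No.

Yes

φ(58) = φ(2)·φ(29) = 1·28 = 28 = 2^2 · 7.
Test 37^(28/q) mod 58 for each prime factor q of 28:
37^14 ≡ 57 (mod 58)  [q = 2: ≢ 1 ✓]
37^4 ≡ 7 (mod 58)  [q = 7: ≢ 1 ✓]
Every test exponent gives a nontrivial residue, hence 37 generates the full group.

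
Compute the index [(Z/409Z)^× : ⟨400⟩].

8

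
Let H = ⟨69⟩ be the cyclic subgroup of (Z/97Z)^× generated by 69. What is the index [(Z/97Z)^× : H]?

3

ord(69) | φ(97) = 97 − 1 = 96 = 2^5 · 3.
Divisors of 96: 1, 2, 3, 4, 6, 8, 12, 16, 24, 32, 48, 96.
Test each divisor d:
69^1 ≡ 69 (mod 97)
69^2 ≡ 8 (mod 97)
69^3 ≡ 67 (mod 97)
69^4 ≡ 64 (mod 97)
69^6 ≡ 27 (mod 97)
69^8 ≡ 22 (mod 97)
69^12 ≡ 50 (mod 97)
69^16 ≡ 96 (mod 97)
69^24 ≡ 75 (mod 97)
69^32 ≡ 1 (mod 97) ✓
The order of 69 is 32, so the subgroup it generates has 32 elements.
The index is φ(97) / ord(69) = 96 / 32 = 3.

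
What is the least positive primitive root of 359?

7

φ(359) = 359 − 1 = 358 = 2 · 179.
Test candidates g = 2, 3, … against the prime factors q ∈ {2, 179} of φ(359): g is a generator iff g^(358/q) ≢ 1 for every such q.
g = 2: 2^179 ≡ 1 — hits 1, so not a primitive root.
g = 3: 3^179 ≡ 1 — hits 1, so not a primitive root.
g = 4: 4^179 ≡ 1 — hits 1, so not a primitive root.
g = 5: 5^179 ≡ 1 — hits 1, so not a primitive root.
g = 6: 6^179 ≡ 1 — hits 1, so not a primitive root.
g = 7: 7^179 ≡ 358; 7^2 ≡ 49 — none is 1, so 7 is a primitive root.
So 7 is the smallest generator of (Z/359Z)^×.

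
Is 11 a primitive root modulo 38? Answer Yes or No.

No

φ(38) = φ(2)·φ(19) = 1·18 = 18 = 2 · 3^2.
It suffices to check that the order of 11 is not a proper divisor of 18: compute 11^(18/q) for q ∈ {2, 3}.
11^9 ≡ 1 (mod 38)  [q = 2: ≡ 1 ✗]
11^6 ≡ 1 (mod 38)  [q = 3: ≡ 1 ✗]
11^9 ≡ 1 shows ord(11) | 9, strictly less than φ(38); not a primitive root.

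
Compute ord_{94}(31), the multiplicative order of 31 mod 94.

46

ord(31) | φ(94) = φ(2)·φ(47) = 1·46 = 46 = 2 · 23.
Divisors of 46: 1, 2, 23, 46.
Evaluate successive powers at the divisors of 46:
31^1 ≡ 31 (mod 94)
31^2 ≡ 21 (mod 94)
31^23 ≡ 93 (mod 94)
31^46 ≡ 1 (mod 94) ✓
So ord_94(31) = 46.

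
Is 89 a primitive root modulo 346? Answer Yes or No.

φ(346) = φ(2)·φ(173) = 1·172 = 172 = 2^2 · 43.
Test 89^(172/q) mod 346 for each prime factor q of 172:
89^86 ≡ 1 (mod 346)  [q = 2: ≡ 1 ✗]
89^4 ≡ 331 (mod 346)  [q = 43: ≢ 1 ✓]
The check at q = 2 fails, so 89 generates a proper subgroup.

No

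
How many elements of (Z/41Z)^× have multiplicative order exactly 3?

φ(41) = 41 − 1 = 40 = 2^3 · 5.
Since (Z/41Z)^× is cyclic of order 40, the number of elements of order d is φ(d) when d | 40 and 0 otherwise.
3 does not divide 40, so no element of (Z/41Z)^× has order 3.

0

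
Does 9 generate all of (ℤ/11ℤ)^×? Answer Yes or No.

No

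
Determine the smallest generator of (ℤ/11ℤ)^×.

φ(11) = 11 − 1 = 10 = 2 · 5.
g is a primitive root iff g^(10/q) ≢ 1 (mod 11) for each prime q ∈ {2, 5}.
g = 2: 2^5 ≡ 10; 2^2 ≡ 4 — none is 1, so 2 is a primitive root.
So 2 is the smallest generator of (Z/11Z)^×.

2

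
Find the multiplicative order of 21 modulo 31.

Since 21 ∈ (Z/31Z)^×, its order divides φ(31) = 31 − 1 = 30 = 2 · 3 · 5.
Divisors of 30: 1, 2, 3, 5, 6, 10, 15, 30.
Check 21^d mod 31 for each divisor in increasing order:
21^1 ≡ 21
21^2 ≡ 7
21^3 ≡ 23
21^5 ≡ 6
21^6 ≡ 2
21^10 ≡ 5
21^15 ≡ 30
21^30 ≡ 1
Therefore the multiplicative order of 21 modulo 31 is 30.

30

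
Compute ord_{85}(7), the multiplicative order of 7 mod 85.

16

ord(7) | φ(85) = φ(5·17) = (5−1)·(17−1) = 4·16 = 64 = 2^6.
Divisors of 64: 1, 2, 4, 8, 16, 32, 64.
Compute 7^d (mod 85) for the divisors d until we hit 1:
7^1 ≡ 7 (mod 85)
7^2 ≡ 49 (mod 85)
7^4 ≡ 21 (mod 85)
7^8 ≡ 16 (mod 85)
7^16 ≡ 1 (mod 85) ✓
Therefore the multiplicative order of 7 modulo 85 is 16.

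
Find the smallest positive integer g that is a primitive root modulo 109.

6

φ(109) = 109 − 1 = 108 = 2^2 · 3^3.
g is a primitive root iff g^(108/q) ≢ 1 (mod 109) for each prime q ∈ {2, 3}.
g = 2: 2^54 ≡ 108; 2^36 ≡ 1 — hits 1, so not a primitive root.
g = 3: 3^54 ≡ 1 — hits 1, so not a primitive root.
g = 4: 4^54 ≡ 1 — hits 1, so not a primitive root.
g = 5: 5^54 ≡ 1 — hits 1, so not a primitive root.
g = 6: 6^54 ≡ 108; 6^36 ≡ 63 — none is 1, so 6 is a primitive root.
Hence the least primitive root of 109 is 6.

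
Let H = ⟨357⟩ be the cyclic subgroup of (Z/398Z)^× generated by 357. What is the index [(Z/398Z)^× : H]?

2

Since 357 ∈ (Z/398Z)^×, its order divides φ(398) = φ(2)·φ(199) = 1·198 = 198 = 2 · 3^2 · 11.
Divisors of 198: 1, 2, 3, 6, 9, 11, 18, 22, 33, 66, 99, 198.
Check 357^d mod 398 for each divisor in increasing order:
357^1 ≡ 357 (mod 398)
357^2 ≡ 89 (mod 398)
357^3 ≡ 331 (mod 398)
357^6 ≡ 111 (mod 398)
357^9 ≡ 125 (mod 398)
357^11 ≡ 379 (mod 398)
357^18 ≡ 103 (mod 398)
357^22 ≡ 361 (mod 398)
357^33 ≡ 305 (mod 398)
357^66 ≡ 291 (mod 398)
357^99 ≡ 1 (mod 398) ✓
So ord_398(357) = 99, hence |⟨357⟩| = 99.
Index = |(Z/398Z)^×| / |⟨357⟩| = 198 / 99 = 2.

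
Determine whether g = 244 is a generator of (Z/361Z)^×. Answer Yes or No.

φ(361) = φ(19^2) = 19·(19−1) = 342 = 2 · 3^2 · 19.
An element g generates (Z/361Z)^× iff g^(342/q) ≢ 1 (mod 361) for each prime q ∈ {2, 3, 19}.
244^171 ≡ 1 (mod 361)  [q = 2: ≡ 1 ✗]
244^114 ≡ 292 (mod 361)  [q = 3: ≢ 1 ✓]
244^18 ≡ 305 (mod 361)  [q = 19: ≢ 1 ✓]
Since 244^171 ≡ 1, the order of 244 divides 171 < 342, so 244 is not a primitive root.

No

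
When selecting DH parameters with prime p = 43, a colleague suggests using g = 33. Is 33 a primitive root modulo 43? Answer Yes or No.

φ(43) = 43 − 1 = 42 = 2 · 3 · 7.
It suffices to check that the order of 33 is not a proper divisor of 42: compute 33^(42/q) for q ∈ {2, 3, 7}.
33^21 ≡ 42 (mod 43)  [q = 2: ≢ 1 ✓]
33^14 ≡ 36 (mod 43)  [q = 3: ≢ 1 ✓]
33^6 ≡ 35 (mod 43)  [q = 7: ≢ 1 ✓]
None equal 1, so ord_43(33) = 42: 33 is a primitive root.

Yes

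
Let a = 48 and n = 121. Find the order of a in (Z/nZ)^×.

55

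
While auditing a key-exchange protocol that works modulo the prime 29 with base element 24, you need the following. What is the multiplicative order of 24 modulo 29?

7

By Lagrange's theorem, ord_29(24) divides φ(29) = 29 − 1 = 28 = 2^2 · 7.
Divisors of 28: 1, 2, 4, 7, 14, 28.
Check 24^d mod 29 for each divisor in increasing order:
24^1 ≡ 24
24^2 ≡ 25
24^4 ≡ 16
24^7 ≡ 1
So ord_29(24) = 7.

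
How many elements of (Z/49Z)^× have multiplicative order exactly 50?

0

φ(49) = φ(7^2) = 7·(7−1) = 42 = 2 · 3 · 7.
Since (Z/49Z)^× is cyclic of order 42, the number of elements of order d is φ(d) when d | 42 and 0 otherwise.
Here 42 is not a multiple of 50, so there are no elements of order 50.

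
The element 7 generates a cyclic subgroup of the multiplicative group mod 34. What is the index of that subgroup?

1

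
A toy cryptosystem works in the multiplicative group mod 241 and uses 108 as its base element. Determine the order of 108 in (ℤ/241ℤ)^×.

ord(108) | φ(241) = 241 − 1 = 240 = 2^4 · 3 · 5.
Divisors of 240: 1, 2, 3, 4, 5, 6, 8, 10, 12, 15, 16, 20, 24, 30, 40, 48, 60, 80, 120, 240.
Compute 108^d (mod 241) for the divisors d until we hit 1:
108^1 ≡ 108
108^2 ≡ 96
108^3 ≡ 5
108^4 ≡ 58
108^5 ≡ 239
108^6 ≡ 25
108^8 ≡ 231
108^10 ≡ 4
108^12 ≡ 143
108^15 ≡ 233
108^16 ≡ 100
108^20 ≡ 16
108^24 ≡ 205
108^30 ≡ 64
108^40 ≡ 15
108^48 ≡ 91
108^60 ≡ 240
108^80 ≡ 225
108^120 ≡ 1
So ord_241(108) = 120.

120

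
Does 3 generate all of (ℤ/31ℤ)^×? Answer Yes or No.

φ(31) = 31 − 1 = 30 = 2 · 3 · 5.
Test 3^(30/q) mod 31 for each prime factor q of 30:
3^15 ≡ 30 (mod 31)  [q = 2: ≢ 1 ✓]
3^10 ≡ 25 (mod 31)  [q = 3: ≢ 1 ✓]
3^6 ≡ 16 (mod 31)  [q = 5: ≢ 1 ✓]
None equal 1, so ord_31(3) = 30: 3 is a primitive root.

Yes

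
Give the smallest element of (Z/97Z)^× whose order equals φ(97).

5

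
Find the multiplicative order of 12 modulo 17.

16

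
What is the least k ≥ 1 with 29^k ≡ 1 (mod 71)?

35

ord(29) | φ(71) = 71 − 1 = 70 = 2 · 5 · 7.
Divisors of 70: 1, 2, 5, 7, 10, 14, 35, 70.
Test each divisor d:
29^1 ≡ 29 (mod 71)
29^2 ≡ 60 (mod 71)
29^5 ≡ 30 (mod 71)
29^7 ≡ 25 (mod 71)
29^10 ≡ 48 (mod 71)
29^14 ≡ 57 (mod 71)
29^35 ≡ 1 (mod 71) ✓
The smallest such exponent is 35, so the order of 29 is 35.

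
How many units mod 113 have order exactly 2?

φ(113) = 113 − 1 = 112 = 2^4 · 7.
(Z/113Z)^× is cyclic (|G| = 112); a cyclic group of order m has exactly φ(d) elements of each order d | m, and none otherwise.
2 | 112, and φ(2) = 2 − 1 = 1.

1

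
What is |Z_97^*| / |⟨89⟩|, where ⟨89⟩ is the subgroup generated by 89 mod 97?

6

ord(89) | φ(97) = 97 − 1 = 96 = 2^5 · 3.
Divisors of 96: 1, 2, 3, 4, 6, 8, 12, 16, 24, 32, 48, 96.
Compute 89^d (mod 97) for the divisors d until we hit 1:
89^1 ≡ 89 (mod 97)
89^2 ≡ 64 (mod 97)
89^3 ≡ 70 (mod 97)
89^4 ≡ 22 (mod 97)
89^6 ≡ 50 (mod 97)
89^8 ≡ 96 (mod 97)
89^12 ≡ 75 (mod 97)
89^16 ≡ 1 (mod 97) ✓
The order of 89 is 16, so the subgroup it generates has 16 elements.
The index is φ(97) / ord(89) = 96 / 16 = 6.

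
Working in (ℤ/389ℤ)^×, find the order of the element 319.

388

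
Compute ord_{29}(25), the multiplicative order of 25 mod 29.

By Lagrange's theorem, ord_29(25) divides φ(29) = 29 − 1 = 28 = 2^2 · 7.
Divisors of 28: 1, 2, 4, 7, 14, 28.
Compute 25^d (mod 29) for the divisors d until we hit 1:
25^1 ≡ 25 (mod 29)
25^2 ≡ 16 (mod 29)
25^4 ≡ 24 (mod 29)
25^7 ≡ 1 (mod 29) ✓
So ord_29(25) = 7.

7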